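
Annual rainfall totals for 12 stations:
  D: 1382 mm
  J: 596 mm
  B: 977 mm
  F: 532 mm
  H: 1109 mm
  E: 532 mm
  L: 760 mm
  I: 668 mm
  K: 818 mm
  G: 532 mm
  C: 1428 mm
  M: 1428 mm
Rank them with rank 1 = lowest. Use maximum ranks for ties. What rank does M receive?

12

Sorted (ascending): 532, 532, 532, 596, 668, 760, 818, 977, 1109, 1382, 1428, 1428
The 3 values of 532 occupy positions 1–3 → each gets rank 3.
The 2 values of 1428 occupy positions 11–12 → each gets rank 12.
M has value 1428 mm → rank 12.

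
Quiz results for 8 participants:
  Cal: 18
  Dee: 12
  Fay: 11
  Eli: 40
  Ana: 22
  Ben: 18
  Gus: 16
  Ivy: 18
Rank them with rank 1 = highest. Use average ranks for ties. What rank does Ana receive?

2

Sorted (descending): 40, 22, 18, 18, 18, 16, 12, 11
The 3 values of 18 occupy positions 3–5 → average rank 4.
Ana has value 22 → rank 2.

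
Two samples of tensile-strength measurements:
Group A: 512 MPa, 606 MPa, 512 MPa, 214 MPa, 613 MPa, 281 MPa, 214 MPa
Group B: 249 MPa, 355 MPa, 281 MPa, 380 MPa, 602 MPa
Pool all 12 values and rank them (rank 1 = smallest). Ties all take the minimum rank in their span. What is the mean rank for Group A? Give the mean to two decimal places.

6.43

Sorted (ascending): 214, 214, 249, 281, 281, 355, 380, 512, 512, 602, 606, 613
The 2 values of 214 occupy positions 1–2 → each gets rank 1.
The 2 values of 281 occupy positions 4–5 → each gets rank 4.
The 2 values of 512 occupy positions 8–9 → each gets rank 8.
Group A values → pooled ranks: 512→8, 606→11, 512→8, 214→1, 613→12, 281→4, 214→1
Mean rank = (8 + 11 + 8 + 1 + 12 + 4 + 1) / 7 = 6.43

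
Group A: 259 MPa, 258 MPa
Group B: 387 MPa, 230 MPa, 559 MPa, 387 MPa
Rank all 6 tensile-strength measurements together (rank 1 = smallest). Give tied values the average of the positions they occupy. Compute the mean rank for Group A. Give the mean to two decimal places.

Sorted (ascending): 230, 258, 259, 387, 387, 559
The 2 values of 387 occupy positions 4–5 → average rank (4+5)/2 = 4.5.
Group A values → pooled ranks: 259→3, 258→2
Mean rank = (3 + 2) / 2 = 2.50

2.50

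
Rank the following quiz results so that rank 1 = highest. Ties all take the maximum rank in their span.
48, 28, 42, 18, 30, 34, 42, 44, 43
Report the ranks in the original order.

Sorted (descending): 48, 44, 43, 42, 42, 34, 30, 28, 18
The 2 values of 42 occupy positions 4–5 → each gets rank 5.

1, 8, 5, 9, 7, 6, 5, 2, 3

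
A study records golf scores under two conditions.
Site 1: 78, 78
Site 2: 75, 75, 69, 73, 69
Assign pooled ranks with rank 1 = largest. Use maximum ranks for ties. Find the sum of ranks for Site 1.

Sorted (descending): 78, 78, 75, 75, 73, 69, 69
The 2 values of 78 occupy positions 1–2 → each gets rank 2.
The 2 values of 75 occupy positions 3–4 → each gets rank 4.
The 2 values of 69 occupy positions 6–7 → each gets rank 7.
Site 1 values → pooled ranks: 78→2, 78→2
Rank sum = 2 + 2 = 4

4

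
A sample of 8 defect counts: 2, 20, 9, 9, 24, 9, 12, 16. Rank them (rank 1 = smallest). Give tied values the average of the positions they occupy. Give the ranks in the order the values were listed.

1, 7, 3, 3, 8, 3, 5, 6

Sorted (ascending): 2, 9, 9, 9, 12, 16, 20, 24
The 3 values of 9 occupy positions 2–4 → average rank 3.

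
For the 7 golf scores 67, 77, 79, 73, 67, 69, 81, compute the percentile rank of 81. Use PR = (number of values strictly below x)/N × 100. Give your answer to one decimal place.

85.7

N = 7.
Strictly below 81: 6. Equal to 81: 1.
PR = 6/7 × 100 = 85.7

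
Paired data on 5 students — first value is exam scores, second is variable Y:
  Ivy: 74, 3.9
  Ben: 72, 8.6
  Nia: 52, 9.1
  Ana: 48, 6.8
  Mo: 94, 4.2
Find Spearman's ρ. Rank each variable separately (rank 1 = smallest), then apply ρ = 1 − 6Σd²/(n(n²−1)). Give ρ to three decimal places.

-0.600

Ranks of variable 1: 4, 3, 2, 1, 5
Ranks of variable 2: 1, 4, 5, 3, 2
d = r₁ − r₂: 3, -1, -3, -2, 3
d²: 9, 1, 9, 4, 9; Σd² = 32
ρ = 1 − 6·32/(5·24) = 1 − 192/120 = -0.600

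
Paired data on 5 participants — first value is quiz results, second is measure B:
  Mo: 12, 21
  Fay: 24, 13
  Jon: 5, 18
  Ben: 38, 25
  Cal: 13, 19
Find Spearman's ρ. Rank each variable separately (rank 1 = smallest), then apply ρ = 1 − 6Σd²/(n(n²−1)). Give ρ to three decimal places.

Ranks of variable 1: 2, 4, 1, 5, 3
Ranks of variable 2: 4, 1, 2, 5, 3
d = r₁ − r₂: -2, 3, -1, 0, 0
d²: 4, 9, 1, 0, 0; Σd² = 14
ρ = 1 − 6·14/(5·24) = 1 − 84/120 = 0.300

0.300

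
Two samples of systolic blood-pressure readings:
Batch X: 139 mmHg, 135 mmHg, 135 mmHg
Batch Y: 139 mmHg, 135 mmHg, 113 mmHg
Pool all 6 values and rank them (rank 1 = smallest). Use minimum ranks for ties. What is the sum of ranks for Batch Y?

Sorted (ascending): 113, 135, 135, 135, 139, 139
The 3 values of 135 occupy positions 2–4 → each gets rank 2.
The 2 values of 139 occupy positions 5–6 → each gets rank 5.
Batch Y values → pooled ranks: 139→5, 135→2, 113→1
Rank sum = 5 + 2 + 1 = 8

8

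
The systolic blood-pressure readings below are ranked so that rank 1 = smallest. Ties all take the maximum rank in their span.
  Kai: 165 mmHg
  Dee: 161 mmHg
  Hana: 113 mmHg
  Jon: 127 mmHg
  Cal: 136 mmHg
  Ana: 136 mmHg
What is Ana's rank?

4

Sorted (ascending): 113, 127, 136, 136, 161, 165
The 2 values of 136 occupy positions 3–4 → each gets rank 4.
Ana has value 136 mmHg → rank 4.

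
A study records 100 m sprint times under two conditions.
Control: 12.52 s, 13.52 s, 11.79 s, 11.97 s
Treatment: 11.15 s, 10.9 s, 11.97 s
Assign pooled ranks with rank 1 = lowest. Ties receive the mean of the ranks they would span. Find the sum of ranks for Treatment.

Sorted (ascending): 10.9, 11.15, 11.79, 11.97, 11.97, 12.52, 13.52
The 2 values of 11.97 occupy positions 4–5 → average rank (4+5)/2 = 4.5.
Treatment values → pooled ranks: 11.15→2, 10.9→1, 11.97→4.5
Rank sum = 2 + 1 + 4.5 = 7.5

7.5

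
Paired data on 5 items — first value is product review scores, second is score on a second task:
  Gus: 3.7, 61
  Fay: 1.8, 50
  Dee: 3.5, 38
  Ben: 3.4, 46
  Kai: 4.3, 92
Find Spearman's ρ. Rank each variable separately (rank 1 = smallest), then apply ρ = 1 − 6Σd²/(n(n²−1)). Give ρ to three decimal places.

Ranks of variable 1: 4, 1, 3, 2, 5
Ranks of variable 2: 4, 3, 1, 2, 5
d = r₁ − r₂: 0, -2, 2, 0, 0
d²: 0, 4, 4, 0, 0; Σd² = 8
ρ = 1 − 6·8/(5·24) = 1 − 48/120 = 0.600

0.600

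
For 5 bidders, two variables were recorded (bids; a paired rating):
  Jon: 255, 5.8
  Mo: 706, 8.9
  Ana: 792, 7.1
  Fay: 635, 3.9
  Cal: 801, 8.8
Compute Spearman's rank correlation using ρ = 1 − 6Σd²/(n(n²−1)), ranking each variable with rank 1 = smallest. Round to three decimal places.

0.600

Ranks of variable 1: 1, 3, 4, 2, 5
Ranks of variable 2: 2, 5, 3, 1, 4
d = r₁ − r₂: -1, -2, 1, 1, 1
d²: 1, 4, 1, 1, 1; Σd² = 8
ρ = 1 − 6·8/(5·24) = 1 − 48/120 = 0.600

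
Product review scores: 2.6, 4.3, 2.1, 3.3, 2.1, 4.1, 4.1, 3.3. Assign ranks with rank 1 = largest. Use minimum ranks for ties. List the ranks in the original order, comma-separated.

6, 1, 7, 4, 7, 2, 2, 4

Sorted (descending): 4.3, 4.1, 4.1, 3.3, 3.3, 2.6, 2.1, 2.1
The 2 values of 4.1 occupy positions 2–3 → each gets rank 2.
The 2 values of 3.3 occupy positions 4–5 → each gets rank 4.
The 2 values of 2.1 occupy positions 7–8 → each gets rank 7.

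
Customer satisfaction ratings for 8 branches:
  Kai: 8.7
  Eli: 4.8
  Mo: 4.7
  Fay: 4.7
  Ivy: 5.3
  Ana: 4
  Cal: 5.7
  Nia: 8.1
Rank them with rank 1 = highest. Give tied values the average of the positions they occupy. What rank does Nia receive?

Sorted (descending): 8.7, 8.1, 5.7, 5.3, 4.8, 4.7, 4.7, 4
The 2 values of 4.7 occupy positions 6–7 → average rank (6+7)/2 = 6.5.
Nia has value 8.1 → rank 2.

2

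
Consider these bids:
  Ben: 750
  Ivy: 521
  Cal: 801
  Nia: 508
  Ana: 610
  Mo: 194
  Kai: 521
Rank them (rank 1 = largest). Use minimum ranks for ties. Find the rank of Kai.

Sorted (descending): 801, 750, 610, 521, 521, 508, 194
The 2 values of 521 occupy positions 4–5 → each gets rank 4.
Kai has value 521 → rank 4.

4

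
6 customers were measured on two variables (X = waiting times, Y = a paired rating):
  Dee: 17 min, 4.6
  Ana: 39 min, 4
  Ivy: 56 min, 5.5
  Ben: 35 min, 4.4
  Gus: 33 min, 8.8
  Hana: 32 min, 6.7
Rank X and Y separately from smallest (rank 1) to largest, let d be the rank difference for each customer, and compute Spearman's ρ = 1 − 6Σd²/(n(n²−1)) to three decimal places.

-0.314

Ranks of variable 1: 1, 5, 6, 4, 3, 2
Ranks of variable 2: 3, 1, 4, 2, 6, 5
d = r₁ − r₂: -2, 4, 2, 2, -3, -3
d²: 4, 16, 4, 4, 9, 9; Σd² = 46
ρ = 1 − 6·46/(6·35) = 1 − 276/210 = -0.314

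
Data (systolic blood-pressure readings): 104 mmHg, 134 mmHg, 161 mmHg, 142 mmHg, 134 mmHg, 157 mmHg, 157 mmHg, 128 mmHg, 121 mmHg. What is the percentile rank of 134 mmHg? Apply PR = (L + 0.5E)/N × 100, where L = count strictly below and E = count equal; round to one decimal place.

N = 9.
Strictly below 134: 3. Equal to 134: 2.
PR = (3 + 0.5·2)/9 × 100 = 44.4

44.4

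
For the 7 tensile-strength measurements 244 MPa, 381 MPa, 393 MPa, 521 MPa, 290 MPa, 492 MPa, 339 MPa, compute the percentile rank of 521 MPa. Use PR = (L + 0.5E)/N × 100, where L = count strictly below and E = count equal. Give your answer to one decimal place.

N = 7.
Strictly below 521: 6. Equal to 521: 1.
PR = (6 + 0.5·1)/7 × 100 = 92.9

92.9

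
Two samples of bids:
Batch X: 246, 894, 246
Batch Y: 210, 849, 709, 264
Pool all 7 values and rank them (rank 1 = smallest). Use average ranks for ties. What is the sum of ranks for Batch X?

Sorted (ascending): 210, 246, 246, 264, 709, 849, 894
The 2 values of 246 occupy positions 2–3 → average rank (2+3)/2 = 2.5.
Batch X values → pooled ranks: 246→2.5, 894→7, 246→2.5
Rank sum = 2.5 + 7 + 2.5 = 12

12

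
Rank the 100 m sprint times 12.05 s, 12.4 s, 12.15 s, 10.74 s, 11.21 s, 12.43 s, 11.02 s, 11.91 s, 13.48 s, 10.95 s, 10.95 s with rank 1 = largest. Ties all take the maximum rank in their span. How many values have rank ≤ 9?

8

Sorted (descending): 13.48, 12.43, 12.4, 12.15, 12.05, 11.91, 11.21, 11.02, 10.95, 10.95, 10.74
The 2 values of 10.95 occupy positions 9–10 → each gets rank 10.
Ranks ≤ 9: {1, 2, 3, 4, 5, 6, 7, 8} → 8 values.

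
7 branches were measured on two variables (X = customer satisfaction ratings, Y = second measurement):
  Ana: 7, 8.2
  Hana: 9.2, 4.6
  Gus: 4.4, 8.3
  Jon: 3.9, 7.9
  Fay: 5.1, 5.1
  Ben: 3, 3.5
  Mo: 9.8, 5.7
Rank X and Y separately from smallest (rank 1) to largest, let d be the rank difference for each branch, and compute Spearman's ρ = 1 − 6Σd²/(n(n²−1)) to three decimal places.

0.071

Ranks of variable 1: 5, 6, 3, 2, 4, 1, 7
Ranks of variable 2: 6, 2, 7, 5, 3, 1, 4
d = r₁ − r₂: -1, 4, -4, -3, 1, 0, 3
d²: 1, 16, 16, 9, 1, 0, 9; Σd² = 52
ρ = 1 − 6·52/(7·48) = 1 − 312/336 = 0.071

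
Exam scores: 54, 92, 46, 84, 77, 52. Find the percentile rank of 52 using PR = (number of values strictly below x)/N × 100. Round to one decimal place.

N = 6.
Strictly below 52: 1. Equal to 52: 1.
PR = 1/6 × 100 = 16.7

16.7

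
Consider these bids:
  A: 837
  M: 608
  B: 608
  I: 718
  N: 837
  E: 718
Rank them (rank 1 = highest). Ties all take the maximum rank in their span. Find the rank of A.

2

Sorted (descending): 837, 837, 718, 718, 608, 608
The 2 values of 837 occupy positions 1–2 → each gets rank 2.
The 2 values of 718 occupy positions 3–4 → each gets rank 4.
The 2 values of 608 occupy positions 5–6 → each gets rank 6.
A has value 837 → rank 2.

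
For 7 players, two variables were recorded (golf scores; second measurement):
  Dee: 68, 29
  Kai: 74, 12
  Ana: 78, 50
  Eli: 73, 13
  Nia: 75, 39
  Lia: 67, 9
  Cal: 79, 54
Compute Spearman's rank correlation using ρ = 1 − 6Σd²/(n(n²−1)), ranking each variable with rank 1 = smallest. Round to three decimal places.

Ranks of variable 1: 2, 4, 6, 3, 5, 1, 7
Ranks of variable 2: 4, 2, 6, 3, 5, 1, 7
d = r₁ − r₂: -2, 2, 0, 0, 0, 0, 0
d²: 4, 4, 0, 0, 0, 0, 0; Σd² = 8
ρ = 1 − 6·8/(7·48) = 1 − 48/336 = 0.857

0.857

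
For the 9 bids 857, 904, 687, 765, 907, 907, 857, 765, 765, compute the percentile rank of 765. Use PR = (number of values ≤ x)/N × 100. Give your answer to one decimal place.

N = 9.
Strictly below 765: 1. Equal to 765: 3.
PR = 4/9 × 100 = 44.4

44.4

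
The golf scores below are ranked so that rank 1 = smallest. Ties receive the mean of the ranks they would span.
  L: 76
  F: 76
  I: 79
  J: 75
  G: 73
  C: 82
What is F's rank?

3.5

Sorted (ascending): 73, 75, 76, 76, 79, 82
The 2 values of 76 occupy positions 3–4 → average rank (3+4)/2 = 3.5.
F has value 76 → rank 3.5.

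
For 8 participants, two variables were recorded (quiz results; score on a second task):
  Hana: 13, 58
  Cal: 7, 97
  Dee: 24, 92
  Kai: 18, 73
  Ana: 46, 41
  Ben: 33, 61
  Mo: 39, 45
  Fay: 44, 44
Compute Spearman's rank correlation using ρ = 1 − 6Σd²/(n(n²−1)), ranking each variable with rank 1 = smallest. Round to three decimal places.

Ranks of variable 1: 2, 1, 4, 3, 8, 5, 6, 7
Ranks of variable 2: 4, 8, 7, 6, 1, 5, 3, 2
d = r₁ − r₂: -2, -7, -3, -3, 7, 0, 3, 5
d²: 4, 49, 9, 9, 49, 0, 9, 25; Σd² = 154
ρ = 1 − 6·154/(8·63) = 1 − 924/504 = -0.833

-0.833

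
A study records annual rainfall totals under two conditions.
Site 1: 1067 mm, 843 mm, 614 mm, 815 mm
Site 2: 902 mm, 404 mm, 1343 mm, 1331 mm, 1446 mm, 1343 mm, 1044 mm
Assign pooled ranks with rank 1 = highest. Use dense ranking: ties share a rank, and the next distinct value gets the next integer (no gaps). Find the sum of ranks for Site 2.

Sorted (descending): 1446, 1343, 1343, 1331, 1067, 1044, 902, 843, 815, 614, 404
The 2 values of 1343 share dense rank 2.
Remaining distinct values take the next consecutive integers.
Site 2 values → pooled ranks: 902→6, 404→10, 1343→2, 1331→3, 1446→1, 1343→2, 1044→5
Rank sum = 6 + 10 + 2 + 3 + 1 + 2 + 5 = 29

29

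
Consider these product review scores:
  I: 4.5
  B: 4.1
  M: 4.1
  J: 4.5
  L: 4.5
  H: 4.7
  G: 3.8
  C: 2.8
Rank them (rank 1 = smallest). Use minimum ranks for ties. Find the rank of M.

3

Sorted (ascending): 2.8, 3.8, 4.1, 4.1, 4.5, 4.5, 4.5, 4.7
The 2 values of 4.1 occupy positions 3–4 → each gets rank 3.
The 3 values of 4.5 occupy positions 5–7 → each gets rank 5.
M has value 4.1 → rank 3.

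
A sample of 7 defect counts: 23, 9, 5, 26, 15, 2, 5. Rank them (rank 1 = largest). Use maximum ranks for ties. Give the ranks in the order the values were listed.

Sorted (descending): 26, 23, 15, 9, 5, 5, 2
The 2 values of 5 occupy positions 5–6 → each gets rank 6.

2, 4, 6, 1, 3, 7, 6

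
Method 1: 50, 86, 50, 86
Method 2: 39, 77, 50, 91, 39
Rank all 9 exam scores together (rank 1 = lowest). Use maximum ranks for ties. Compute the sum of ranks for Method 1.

Sorted (ascending): 39, 39, 50, 50, 50, 77, 86, 86, 91
The 2 values of 39 occupy positions 1–2 → each gets rank 2.
The 3 values of 50 occupy positions 3–5 → each gets rank 5.
The 2 values of 86 occupy positions 7–8 → each gets rank 8.
Method 1 values → pooled ranks: 50→5, 86→8, 50→5, 86→8
Rank sum = 5 + 8 + 5 + 8 = 26

26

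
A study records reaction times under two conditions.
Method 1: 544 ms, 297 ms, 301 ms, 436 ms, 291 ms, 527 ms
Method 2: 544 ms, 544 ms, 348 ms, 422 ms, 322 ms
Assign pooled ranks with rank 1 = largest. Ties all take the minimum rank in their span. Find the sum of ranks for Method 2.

23

Sorted (descending): 544, 544, 544, 527, 436, 422, 348, 322, 301, 297, 291
The 3 values of 544 occupy positions 1–3 → each gets rank 1.
Method 2 values → pooled ranks: 544→1, 544→1, 348→7, 422→6, 322→8
Rank sum = 1 + 1 + 7 + 6 + 8 = 23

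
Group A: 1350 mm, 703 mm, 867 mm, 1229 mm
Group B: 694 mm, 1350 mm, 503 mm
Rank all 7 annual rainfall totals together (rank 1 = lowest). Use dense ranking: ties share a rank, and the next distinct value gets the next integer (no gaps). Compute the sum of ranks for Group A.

18

Sorted (ascending): 503, 694, 703, 867, 1229, 1350, 1350
The 2 values of 1350 share dense rank 6.
Remaining distinct values take the next consecutive integers.
Group A values → pooled ranks: 1350→6, 703→3, 867→4, 1229→5
Rank sum = 6 + 3 + 4 + 5 = 18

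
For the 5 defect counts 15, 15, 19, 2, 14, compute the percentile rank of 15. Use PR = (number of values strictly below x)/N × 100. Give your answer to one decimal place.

40.0

N = 5.
Strictly below 15: 2. Equal to 15: 2.
PR = 2/5 × 100 = 40.0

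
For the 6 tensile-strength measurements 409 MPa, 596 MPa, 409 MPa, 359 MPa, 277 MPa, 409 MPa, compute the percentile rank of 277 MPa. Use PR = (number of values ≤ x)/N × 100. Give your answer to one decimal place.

16.7

N = 6.
Strictly below 277: 0. Equal to 277: 1.
PR = 1/6 × 100 = 16.7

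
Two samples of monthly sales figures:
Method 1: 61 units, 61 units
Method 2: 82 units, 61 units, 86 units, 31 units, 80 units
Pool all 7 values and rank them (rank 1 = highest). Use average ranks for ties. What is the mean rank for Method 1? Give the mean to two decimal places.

Sorted (descending): 86, 82, 80, 61, 61, 61, 31
The 3 values of 61 occupy positions 4–6 → average rank 5.
Method 1 values → pooled ranks: 61→5, 61→5
Mean rank = (5 + 5) / 2 = 5.00

5.00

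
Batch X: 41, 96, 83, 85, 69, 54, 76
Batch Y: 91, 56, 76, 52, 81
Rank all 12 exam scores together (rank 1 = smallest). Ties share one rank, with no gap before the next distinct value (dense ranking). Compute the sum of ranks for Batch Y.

Sorted (ascending): 41, 52, 54, 56, 69, 76, 76, 81, 83, 85, 91, 96
The 2 values of 76 share dense rank 6.
Remaining distinct values take the next consecutive integers.
Batch Y values → pooled ranks: 91→10, 56→4, 76→6, 52→2, 81→7
Rank sum = 10 + 4 + 6 + 2 + 7 = 29

29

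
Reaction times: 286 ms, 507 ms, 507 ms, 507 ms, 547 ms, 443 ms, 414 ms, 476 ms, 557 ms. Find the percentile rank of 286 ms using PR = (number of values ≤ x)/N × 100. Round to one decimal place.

11.1

N = 9.
Strictly below 286: 0. Equal to 286: 1.
PR = 1/9 × 100 = 11.1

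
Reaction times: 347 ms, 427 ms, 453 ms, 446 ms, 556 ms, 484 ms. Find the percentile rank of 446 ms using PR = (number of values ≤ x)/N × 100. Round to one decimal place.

50.0

N = 6.
Strictly below 446: 2. Equal to 446: 1.
PR = 3/6 × 100 = 50.0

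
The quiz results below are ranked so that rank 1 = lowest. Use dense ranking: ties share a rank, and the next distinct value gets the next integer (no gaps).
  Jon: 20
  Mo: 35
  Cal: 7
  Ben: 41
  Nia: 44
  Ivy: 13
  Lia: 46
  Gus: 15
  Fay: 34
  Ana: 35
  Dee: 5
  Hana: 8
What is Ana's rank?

8

Sorted (ascending): 5, 7, 8, 13, 15, 20, 34, 35, 35, 41, 44, 46
The 2 values of 35 share dense rank 8.
Remaining distinct values take the next consecutive integers.
Ana has value 35 → rank 8.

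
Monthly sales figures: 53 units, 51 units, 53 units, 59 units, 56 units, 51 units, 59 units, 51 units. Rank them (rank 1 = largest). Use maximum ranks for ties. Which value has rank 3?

56

Sorted (descending): 59, 59, 56, 53, 53, 51, 51, 51
The 2 values of 59 occupy positions 1–2 → each gets rank 2.
The 2 values of 53 occupy positions 4–5 → each gets rank 5.
The 3 values of 51 occupy positions 6–8 → each gets rank 8.
Rank 3 → value 56.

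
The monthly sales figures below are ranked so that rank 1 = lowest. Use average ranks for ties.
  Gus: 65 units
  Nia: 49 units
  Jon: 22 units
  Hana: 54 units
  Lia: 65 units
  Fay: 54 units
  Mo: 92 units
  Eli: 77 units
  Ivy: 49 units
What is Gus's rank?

6.5

Sorted (ascending): 22, 49, 49, 54, 54, 65, 65, 77, 92
The 2 values of 49 occupy positions 2–3 → average rank (2+3)/2 = 2.5.
The 2 values of 54 occupy positions 4–5 → average rank (4+5)/2 = 4.5.
The 2 values of 65 occupy positions 6–7 → average rank (6+7)/2 = 6.5.
Gus has value 65 units → rank 6.5.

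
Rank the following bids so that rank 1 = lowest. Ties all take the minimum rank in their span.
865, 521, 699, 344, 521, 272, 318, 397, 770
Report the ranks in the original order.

Sorted (ascending): 272, 318, 344, 397, 521, 521, 699, 770, 865
The 2 values of 521 occupy positions 5–6 → each gets rank 5.

9, 5, 7, 3, 5, 1, 2, 4, 8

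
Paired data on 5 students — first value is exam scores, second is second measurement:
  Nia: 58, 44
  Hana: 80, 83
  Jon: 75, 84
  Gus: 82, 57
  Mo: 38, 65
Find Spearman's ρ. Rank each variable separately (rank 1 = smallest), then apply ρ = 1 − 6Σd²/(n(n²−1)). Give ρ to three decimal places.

Ranks of variable 1: 2, 4, 3, 5, 1
Ranks of variable 2: 1, 4, 5, 2, 3
d = r₁ − r₂: 1, 0, -2, 3, -2
d²: 1, 0, 4, 9, 4; Σd² = 18
ρ = 1 − 6·18/(5·24) = 1 − 108/120 = 0.100

0.100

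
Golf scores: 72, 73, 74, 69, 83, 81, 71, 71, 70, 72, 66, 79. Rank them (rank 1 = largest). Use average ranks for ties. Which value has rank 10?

70

Sorted (descending): 83, 81, 79, 74, 73, 72, 72, 71, 71, 70, 69, 66
The 2 values of 72 occupy positions 6–7 → average rank (6+7)/2 = 6.5.
The 2 values of 71 occupy positions 8–9 → average rank (8+9)/2 = 8.5.
Rank 10 → value 70.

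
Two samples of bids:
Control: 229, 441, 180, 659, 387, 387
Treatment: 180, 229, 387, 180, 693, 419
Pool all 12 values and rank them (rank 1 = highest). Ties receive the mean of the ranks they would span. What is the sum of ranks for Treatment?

Sorted (descending): 693, 659, 441, 419, 387, 387, 387, 229, 229, 180, 180, 180
The 3 values of 387 occupy positions 5–7 → average rank 6.
The 2 values of 229 occupy positions 8–9 → average rank (8+9)/2 = 8.5.
The 3 values of 180 occupy positions 10–12 → average rank 11.
Treatment values → pooled ranks: 180→11, 229→8.5, 387→6, 180→11, 693→1, 419→4
Rank sum = 11 + 8.5 + 6 + 11 + 1 + 4 = 41.5

41.5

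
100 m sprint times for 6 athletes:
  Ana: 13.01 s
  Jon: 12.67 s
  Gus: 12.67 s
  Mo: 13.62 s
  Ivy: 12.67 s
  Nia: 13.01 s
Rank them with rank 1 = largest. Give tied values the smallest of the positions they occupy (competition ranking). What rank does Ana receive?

Sorted (descending): 13.62, 13.01, 13.01, 12.67, 12.67, 12.67
The 2 values of 13.01 occupy positions 2–3 → each gets rank 2.
The 3 values of 12.67 occupy positions 4–6 → each gets rank 4.
Ana has value 13.01 s → rank 2.

2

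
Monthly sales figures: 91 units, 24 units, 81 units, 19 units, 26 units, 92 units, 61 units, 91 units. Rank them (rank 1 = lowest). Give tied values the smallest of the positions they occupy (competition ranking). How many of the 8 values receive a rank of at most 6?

Sorted (ascending): 19, 24, 26, 61, 81, 91, 91, 92
The 2 values of 91 occupy positions 6–7 → each gets rank 6.
Ranks ≤ 6: {1, 2, 3, 4, 5, 6, 6} → 7 values.

7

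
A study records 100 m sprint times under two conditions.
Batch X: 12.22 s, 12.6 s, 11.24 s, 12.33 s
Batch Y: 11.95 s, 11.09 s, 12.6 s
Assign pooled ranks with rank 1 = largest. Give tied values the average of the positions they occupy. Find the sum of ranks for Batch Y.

13.5

Sorted (descending): 12.6, 12.6, 12.33, 12.22, 11.95, 11.24, 11.09
The 2 values of 12.6 occupy positions 1–2 → average rank (1+2)/2 = 1.5.
Batch Y values → pooled ranks: 11.95→5, 11.09→7, 12.6→1.5
Rank sum = 5 + 7 + 1.5 = 13.5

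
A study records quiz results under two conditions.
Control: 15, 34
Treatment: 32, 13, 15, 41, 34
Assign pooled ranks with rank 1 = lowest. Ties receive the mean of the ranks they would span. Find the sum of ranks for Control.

Sorted (ascending): 13, 15, 15, 32, 34, 34, 41
The 2 values of 15 occupy positions 2–3 → average rank (2+3)/2 = 2.5.
The 2 values of 34 occupy positions 5–6 → average rank (5+6)/2 = 5.5.
Control values → pooled ranks: 15→2.5, 34→5.5
Rank sum = 2.5 + 5.5 = 8

8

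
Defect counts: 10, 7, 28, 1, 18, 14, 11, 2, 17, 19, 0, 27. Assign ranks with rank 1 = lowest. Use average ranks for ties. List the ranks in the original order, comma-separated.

Sorted (ascending): 0, 1, 2, 7, 10, 11, 14, 17, 18, 19, 27, 28
No ties — each value takes its position as its rank.

5, 4, 12, 2, 9, 7, 6, 3, 8, 10, 1, 11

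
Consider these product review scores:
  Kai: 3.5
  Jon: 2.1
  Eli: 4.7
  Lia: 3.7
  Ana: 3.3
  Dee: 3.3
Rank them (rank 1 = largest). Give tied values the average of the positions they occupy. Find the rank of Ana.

4.5

Sorted (descending): 4.7, 3.7, 3.5, 3.3, 3.3, 2.1
The 2 values of 3.3 occupy positions 4–5 → average rank (4+5)/2 = 4.5.
Ana has value 3.3 → rank 4.5.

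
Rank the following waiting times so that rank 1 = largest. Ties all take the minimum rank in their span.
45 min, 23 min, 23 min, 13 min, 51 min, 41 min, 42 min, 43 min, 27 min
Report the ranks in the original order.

2, 7, 7, 9, 1, 5, 4, 3, 6

Sorted (descending): 51, 45, 43, 42, 41, 27, 23, 23, 13
The 2 values of 23 occupy positions 7–8 → each gets rank 7.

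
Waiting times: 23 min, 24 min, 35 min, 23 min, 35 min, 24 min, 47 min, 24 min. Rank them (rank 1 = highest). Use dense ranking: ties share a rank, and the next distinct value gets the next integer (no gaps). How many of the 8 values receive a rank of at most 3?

Sorted (descending): 47, 35, 35, 24, 24, 24, 23, 23
The 2 values of 35 share dense rank 2.
The 3 values of 24 share dense rank 3.
The 2 values of 23 share dense rank 4.
Remaining distinct values take the next consecutive integers.
Ranks ≤ 3: {1, 2, 2, 3, 3, 3} → 6 values.

6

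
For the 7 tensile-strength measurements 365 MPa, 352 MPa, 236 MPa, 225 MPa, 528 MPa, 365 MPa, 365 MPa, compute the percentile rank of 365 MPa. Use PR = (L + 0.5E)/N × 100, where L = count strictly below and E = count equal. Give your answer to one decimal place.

N = 7.
Strictly below 365: 3. Equal to 365: 3.
PR = (3 + 0.5·3)/7 × 100 = 64.3

64.3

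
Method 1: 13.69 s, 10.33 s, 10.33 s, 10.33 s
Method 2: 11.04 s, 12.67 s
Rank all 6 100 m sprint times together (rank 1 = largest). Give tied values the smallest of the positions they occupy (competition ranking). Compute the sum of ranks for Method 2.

5

Sorted (descending): 13.69, 12.67, 11.04, 10.33, 10.33, 10.33
The 3 values of 10.33 occupy positions 4–6 → each gets rank 4.
Method 2 values → pooled ranks: 11.04→3, 12.67→2
Rank sum = 3 + 2 = 5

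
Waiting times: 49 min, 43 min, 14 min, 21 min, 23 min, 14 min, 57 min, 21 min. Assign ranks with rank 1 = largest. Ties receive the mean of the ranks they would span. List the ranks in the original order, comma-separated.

2, 3, 7.5, 5.5, 4, 7.5, 1, 5.5

Sorted (descending): 57, 49, 43, 23, 21, 21, 14, 14
The 2 values of 21 occupy positions 5–6 → average rank (5+6)/2 = 5.5.
The 2 values of 14 occupy positions 7–8 → average rank (7+8)/2 = 7.5.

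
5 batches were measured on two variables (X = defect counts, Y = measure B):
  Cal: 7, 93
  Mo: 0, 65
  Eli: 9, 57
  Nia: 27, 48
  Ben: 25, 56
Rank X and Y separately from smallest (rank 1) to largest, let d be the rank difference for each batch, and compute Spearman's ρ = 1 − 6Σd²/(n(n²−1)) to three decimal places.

-0.900

Ranks of variable 1: 2, 1, 3, 5, 4
Ranks of variable 2: 5, 4, 3, 1, 2
d = r₁ − r₂: -3, -3, 0, 4, 2
d²: 9, 9, 0, 16, 4; Σd² = 38
ρ = 1 − 6·38/(5·24) = 1 − 228/120 = -0.900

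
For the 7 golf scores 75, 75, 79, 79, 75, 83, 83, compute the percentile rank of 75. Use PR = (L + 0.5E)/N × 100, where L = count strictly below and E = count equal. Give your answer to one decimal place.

N = 7.
Strictly below 75: 0. Equal to 75: 3.
PR = (0 + 0.5·3)/7 × 100 = 21.4

21.4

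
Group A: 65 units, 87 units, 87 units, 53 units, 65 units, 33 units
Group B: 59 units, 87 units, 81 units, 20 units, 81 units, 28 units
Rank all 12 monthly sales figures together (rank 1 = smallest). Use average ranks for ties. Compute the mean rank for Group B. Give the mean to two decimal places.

Sorted (ascending): 20, 28, 33, 53, 59, 65, 65, 81, 81, 87, 87, 87
The 2 values of 65 occupy positions 6–7 → average rank (6+7)/2 = 6.5.
The 2 values of 81 occupy positions 8–9 → average rank (8+9)/2 = 8.5.
The 3 values of 87 occupy positions 10–12 → average rank 11.
Group B values → pooled ranks: 59→5, 87→11, 81→8.5, 20→1, 81→8.5, 28→2
Mean rank = (5 + 11 + 8.5 + 1 + 8.5 + 2) / 6 = 6.00

6.00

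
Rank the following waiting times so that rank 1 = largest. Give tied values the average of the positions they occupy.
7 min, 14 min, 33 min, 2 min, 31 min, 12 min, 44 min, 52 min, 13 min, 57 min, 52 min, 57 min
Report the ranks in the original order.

Sorted (descending): 57, 57, 52, 52, 44, 33, 31, 14, 13, 12, 7, 2
The 2 values of 57 occupy positions 1–2 → average rank (1+2)/2 = 1.5.
The 2 values of 52 occupy positions 3–4 → average rank (3+4)/2 = 3.5.

11, 8, 6, 12, 7, 10, 5, 3.5, 9, 1.5, 3.5, 1.5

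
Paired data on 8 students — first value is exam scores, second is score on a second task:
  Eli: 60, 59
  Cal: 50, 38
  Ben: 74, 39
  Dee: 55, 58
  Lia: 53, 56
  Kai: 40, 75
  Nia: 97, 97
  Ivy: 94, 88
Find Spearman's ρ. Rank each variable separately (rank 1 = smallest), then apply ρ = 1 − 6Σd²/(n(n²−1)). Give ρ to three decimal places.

0.500

Ranks of variable 1: 5, 2, 6, 4, 3, 1, 8, 7
Ranks of variable 2: 5, 1, 2, 4, 3, 6, 8, 7
d = r₁ − r₂: 0, 1, 4, 0, 0, -5, 0, 0
d²: 0, 1, 16, 0, 0, 25, 0, 0; Σd² = 42
ρ = 1 − 6·42/(8·63) = 1 − 252/504 = 0.500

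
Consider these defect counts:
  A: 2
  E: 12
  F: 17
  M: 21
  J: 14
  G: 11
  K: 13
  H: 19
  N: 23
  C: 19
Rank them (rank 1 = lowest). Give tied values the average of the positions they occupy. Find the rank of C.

7.5

Sorted (ascending): 2, 11, 12, 13, 14, 17, 19, 19, 21, 23
The 2 values of 19 occupy positions 7–8 → average rank (7+8)/2 = 7.5.
C has value 19 → rank 7.5.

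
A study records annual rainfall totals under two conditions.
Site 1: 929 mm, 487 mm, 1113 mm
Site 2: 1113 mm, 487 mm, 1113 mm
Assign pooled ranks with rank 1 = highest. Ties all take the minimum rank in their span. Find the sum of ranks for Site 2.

Sorted (descending): 1113, 1113, 1113, 929, 487, 487
The 3 values of 1113 occupy positions 1–3 → each gets rank 1.
The 2 values of 487 occupy positions 5–6 → each gets rank 5.
Site 2 values → pooled ranks: 1113→1, 487→5, 1113→1
Rank sum = 1 + 5 + 1 = 7

7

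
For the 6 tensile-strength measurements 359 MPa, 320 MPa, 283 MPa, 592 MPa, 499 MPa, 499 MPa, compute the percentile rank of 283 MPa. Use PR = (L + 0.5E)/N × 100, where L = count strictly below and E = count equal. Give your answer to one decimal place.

8.3

N = 6.
Strictly below 283: 0. Equal to 283: 1.
PR = (0 + 0.5·1)/6 × 100 = 8.3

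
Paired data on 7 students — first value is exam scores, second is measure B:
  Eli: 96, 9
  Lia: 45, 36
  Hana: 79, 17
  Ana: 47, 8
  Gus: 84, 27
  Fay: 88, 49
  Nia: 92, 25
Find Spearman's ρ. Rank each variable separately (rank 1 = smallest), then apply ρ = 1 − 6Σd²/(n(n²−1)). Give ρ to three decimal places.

Ranks of variable 1: 7, 1, 3, 2, 4, 5, 6
Ranks of variable 2: 2, 6, 3, 1, 5, 7, 4
d = r₁ − r₂: 5, -5, 0, 1, -1, -2, 2
d²: 25, 25, 0, 1, 1, 4, 4; Σd² = 60
ρ = 1 − 6·60/(7·48) = 1 − 360/336 = -0.071

-0.071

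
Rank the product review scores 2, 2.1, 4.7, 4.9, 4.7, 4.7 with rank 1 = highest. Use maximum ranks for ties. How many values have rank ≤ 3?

Sorted (descending): 4.9, 4.7, 4.7, 4.7, 2.1, 2
The 3 values of 4.7 occupy positions 2–4 → each gets rank 4.
Ranks ≤ 3: {1} → 1 value.

1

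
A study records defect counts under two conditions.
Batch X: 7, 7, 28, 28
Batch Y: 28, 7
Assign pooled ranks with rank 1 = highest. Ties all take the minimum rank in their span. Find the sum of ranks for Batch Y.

Sorted (descending): 28, 28, 28, 7, 7, 7
The 3 values of 28 occupy positions 1–3 → each gets rank 1.
The 3 values of 7 occupy positions 4–6 → each gets rank 4.
Batch Y values → pooled ranks: 28→1, 7→4
Rank sum = 1 + 4 = 5

5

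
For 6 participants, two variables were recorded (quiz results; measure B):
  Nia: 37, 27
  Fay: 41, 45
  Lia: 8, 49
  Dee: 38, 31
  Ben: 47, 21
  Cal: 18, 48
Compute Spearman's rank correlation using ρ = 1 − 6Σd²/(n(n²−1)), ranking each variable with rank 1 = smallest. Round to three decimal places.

-0.771

Ranks of variable 1: 3, 5, 1, 4, 6, 2
Ranks of variable 2: 2, 4, 6, 3, 1, 5
d = r₁ − r₂: 1, 1, -5, 1, 5, -3
d²: 1, 1, 25, 1, 25, 9; Σd² = 62
ρ = 1 − 6·62/(6·35) = 1 − 372/210 = -0.771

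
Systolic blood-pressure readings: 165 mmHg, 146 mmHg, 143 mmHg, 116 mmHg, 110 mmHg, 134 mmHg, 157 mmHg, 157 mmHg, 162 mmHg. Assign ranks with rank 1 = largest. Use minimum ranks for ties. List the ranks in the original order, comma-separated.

1, 5, 6, 8, 9, 7, 3, 3, 2

Sorted (descending): 165, 162, 157, 157, 146, 143, 134, 116, 110
The 2 values of 157 occupy positions 3–4 → each gets rank 3.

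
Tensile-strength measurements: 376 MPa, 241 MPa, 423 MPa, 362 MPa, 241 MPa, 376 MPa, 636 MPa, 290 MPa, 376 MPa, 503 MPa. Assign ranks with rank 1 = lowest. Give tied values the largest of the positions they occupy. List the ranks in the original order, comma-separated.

7, 2, 8, 4, 2, 7, 10, 3, 7, 9

Sorted (ascending): 241, 241, 290, 362, 376, 376, 376, 423, 503, 636
The 2 values of 241 occupy positions 1–2 → each gets rank 2.
The 3 values of 376 occupy positions 5–7 → each gets rank 7.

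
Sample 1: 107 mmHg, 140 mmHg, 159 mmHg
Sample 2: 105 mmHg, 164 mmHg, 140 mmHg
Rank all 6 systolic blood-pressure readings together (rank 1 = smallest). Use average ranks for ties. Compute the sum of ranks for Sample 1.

10.5

Sorted (ascending): 105, 107, 140, 140, 159, 164
The 2 values of 140 occupy positions 3–4 → average rank (3+4)/2 = 3.5.
Sample 1 values → pooled ranks: 107→2, 140→3.5, 159→5
Rank sum = 2 + 3.5 + 5 = 10.5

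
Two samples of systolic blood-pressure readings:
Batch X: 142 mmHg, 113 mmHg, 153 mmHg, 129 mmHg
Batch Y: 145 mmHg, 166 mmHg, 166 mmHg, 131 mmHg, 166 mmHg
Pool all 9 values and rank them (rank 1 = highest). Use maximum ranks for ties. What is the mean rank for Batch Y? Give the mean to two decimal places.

Sorted (descending): 166, 166, 166, 153, 145, 142, 131, 129, 113
The 3 values of 166 occupy positions 1–3 → each gets rank 3.
Batch Y values → pooled ranks: 145→5, 166→3, 166→3, 131→7, 166→3
Mean rank = (5 + 3 + 3 + 7 + 3) / 5 = 4.20

4.20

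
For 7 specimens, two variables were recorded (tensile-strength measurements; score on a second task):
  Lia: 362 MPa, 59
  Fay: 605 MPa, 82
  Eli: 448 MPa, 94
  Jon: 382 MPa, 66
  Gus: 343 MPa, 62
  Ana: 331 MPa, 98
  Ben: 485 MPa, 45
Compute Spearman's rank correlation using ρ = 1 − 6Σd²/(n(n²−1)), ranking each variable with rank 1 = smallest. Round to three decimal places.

-0.214

Ranks of variable 1: 3, 7, 5, 4, 2, 1, 6
Ranks of variable 2: 2, 5, 6, 4, 3, 7, 1
d = r₁ − r₂: 1, 2, -1, 0, -1, -6, 5
d²: 1, 4, 1, 0, 1, 36, 25; Σd² = 68
ρ = 1 − 6·68/(7·48) = 1 − 408/336 = -0.214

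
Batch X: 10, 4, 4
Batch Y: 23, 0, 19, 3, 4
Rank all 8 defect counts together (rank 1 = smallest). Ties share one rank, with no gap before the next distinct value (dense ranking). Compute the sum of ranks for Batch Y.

17

Sorted (ascending): 0, 3, 4, 4, 4, 10, 19, 23
The 3 values of 4 share dense rank 3.
Remaining distinct values take the next consecutive integers.
Batch Y values → pooled ranks: 23→6, 0→1, 19→5, 3→2, 4→3
Rank sum = 6 + 1 + 5 + 2 + 3 = 17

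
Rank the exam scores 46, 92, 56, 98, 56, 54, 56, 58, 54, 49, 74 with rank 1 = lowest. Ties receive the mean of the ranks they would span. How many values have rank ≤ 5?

Sorted (ascending): 46, 49, 54, 54, 56, 56, 56, 58, 74, 92, 98
The 2 values of 54 occupy positions 3–4 → average rank (3+4)/2 = 3.5.
The 3 values of 56 occupy positions 5–7 → average rank 6.
Ranks ≤ 5: {1, 2, 3.5, 3.5} → 4 values.

4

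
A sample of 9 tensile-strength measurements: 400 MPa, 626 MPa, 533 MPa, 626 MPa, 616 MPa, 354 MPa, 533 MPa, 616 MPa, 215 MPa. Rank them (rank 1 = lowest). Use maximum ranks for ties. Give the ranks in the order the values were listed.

Sorted (ascending): 215, 354, 400, 533, 533, 616, 616, 626, 626
The 2 values of 533 occupy positions 4–5 → each gets rank 5.
The 2 values of 616 occupy positions 6–7 → each gets rank 7.
The 2 values of 626 occupy positions 8–9 → each gets rank 9.

3, 9, 5, 9, 7, 2, 5, 7, 1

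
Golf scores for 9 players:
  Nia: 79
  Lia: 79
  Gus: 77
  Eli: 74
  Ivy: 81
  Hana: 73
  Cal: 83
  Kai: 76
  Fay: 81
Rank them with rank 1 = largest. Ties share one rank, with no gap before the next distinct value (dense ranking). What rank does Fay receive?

2

Sorted (descending): 83, 81, 81, 79, 79, 77, 76, 74, 73
The 2 values of 81 share dense rank 2.
The 2 values of 79 share dense rank 3.
Remaining distinct values take the next consecutive integers.
Fay has value 81 → rank 2.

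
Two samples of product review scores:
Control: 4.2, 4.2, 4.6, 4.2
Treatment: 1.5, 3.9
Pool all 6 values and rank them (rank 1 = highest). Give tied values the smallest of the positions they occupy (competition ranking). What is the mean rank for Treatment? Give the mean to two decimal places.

Sorted (descending): 4.6, 4.2, 4.2, 4.2, 3.9, 1.5
The 3 values of 4.2 occupy positions 2–4 → each gets rank 2.
Treatment values → pooled ranks: 1.5→6, 3.9→5
Mean rank = (6 + 5) / 2 = 5.50

5.50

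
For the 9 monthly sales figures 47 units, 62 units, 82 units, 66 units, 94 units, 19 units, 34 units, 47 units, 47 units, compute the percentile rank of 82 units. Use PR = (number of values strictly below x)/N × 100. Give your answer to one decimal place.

N = 9.
Strictly below 82: 7. Equal to 82: 1.
PR = 7/9 × 100 = 77.8

77.8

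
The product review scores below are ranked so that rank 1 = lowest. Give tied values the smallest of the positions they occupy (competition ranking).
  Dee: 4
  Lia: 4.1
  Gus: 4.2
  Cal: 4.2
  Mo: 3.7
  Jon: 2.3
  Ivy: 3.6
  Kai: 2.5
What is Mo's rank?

4

Sorted (ascending): 2.3, 2.5, 3.6, 3.7, 4, 4.1, 4.2, 4.2
The 2 values of 4.2 occupy positions 7–8 → each gets rank 7.
Mo has value 3.7 → rank 4.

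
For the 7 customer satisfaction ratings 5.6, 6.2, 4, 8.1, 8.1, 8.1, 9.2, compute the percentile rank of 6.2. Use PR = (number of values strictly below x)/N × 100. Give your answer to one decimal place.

N = 7.
Strictly below 6.2: 2. Equal to 6.2: 1.
PR = 2/7 × 100 = 28.6

28.6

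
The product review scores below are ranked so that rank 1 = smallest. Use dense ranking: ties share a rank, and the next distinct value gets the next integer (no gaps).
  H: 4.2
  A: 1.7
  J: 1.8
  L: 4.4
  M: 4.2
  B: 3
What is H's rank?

Sorted (ascending): 1.7, 1.8, 3, 4.2, 4.2, 4.4
The 2 values of 4.2 share dense rank 4.
Remaining distinct values take the next consecutive integers.
H has value 4.2 → rank 4.

4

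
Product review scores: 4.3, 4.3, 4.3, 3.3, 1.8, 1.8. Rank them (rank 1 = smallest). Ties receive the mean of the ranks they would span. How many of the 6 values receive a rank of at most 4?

3

Sorted (ascending): 1.8, 1.8, 3.3, 4.3, 4.3, 4.3
The 2 values of 1.8 occupy positions 1–2 → average rank (1+2)/2 = 1.5.
The 3 values of 4.3 occupy positions 4–6 → average rank 5.
Ranks ≤ 4: {1.5, 1.5, 3} → 3 values.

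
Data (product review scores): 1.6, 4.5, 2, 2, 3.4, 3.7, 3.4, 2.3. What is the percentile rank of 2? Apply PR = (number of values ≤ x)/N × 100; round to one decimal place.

N = 8.
Strictly below 2: 1. Equal to 2: 2.
PR = 3/8 × 100 = 37.5

37.5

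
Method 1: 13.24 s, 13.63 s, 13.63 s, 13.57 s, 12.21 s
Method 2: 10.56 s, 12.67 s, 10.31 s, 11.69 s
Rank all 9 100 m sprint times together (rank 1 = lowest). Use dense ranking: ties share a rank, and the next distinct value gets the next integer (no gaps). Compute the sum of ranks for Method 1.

Sorted (ascending): 10.31, 10.56, 11.69, 12.21, 12.67, 13.24, 13.57, 13.63, 13.63
The 2 values of 13.63 share dense rank 8.
Remaining distinct values take the next consecutive integers.
Method 1 values → pooled ranks: 13.24→6, 13.63→8, 13.63→8, 13.57→7, 12.21→4
Rank sum = 6 + 8 + 8 + 7 + 4 = 33

33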